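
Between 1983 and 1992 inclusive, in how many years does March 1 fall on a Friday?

2

Day of week of March 1 in each year:
1983: Tue, 1984: Thu, 1985: Fri ✓, 1986: Sat, 1987: Sun, 1988: Tue, 1989: Wed, 1990: Thu, 1991: Fri ✓, 1992: Sun
Fridays: 1985, 1991.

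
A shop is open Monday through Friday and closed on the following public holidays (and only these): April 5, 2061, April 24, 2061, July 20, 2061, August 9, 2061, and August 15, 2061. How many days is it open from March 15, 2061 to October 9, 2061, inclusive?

March 15, 2061 is a Tuesday.
From March 15, 2061 to October 9, 2061 is 209 days inclusive.
209 = 7 × 29 + 6, so there are 29 full weeks plus 6 extra days.
Each full week contributes 5 weekdays (Mon–Fri): 29 × 5 = 145.
The 6 extra days are Tuesday, Wednesday, Thursday, Friday, Saturday, Sunday — 4 of them qualify.
Total: 145 + 4 = 149.
Holidays: April 5, 2061 (Tue); April 24, 2061 (Sun); July 20, 2061 (Wed); August 9, 2061 (Tue); August 15, 2061 (Mon).
4 of the 5 holidays fall on weekdays; the rest are weekends and were already excluded.
Business days: 149 − 4 = 145.

145 working days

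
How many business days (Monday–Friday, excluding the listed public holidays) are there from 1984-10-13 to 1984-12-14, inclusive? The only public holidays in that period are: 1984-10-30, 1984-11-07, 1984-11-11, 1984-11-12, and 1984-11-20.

1984-10-13 is a Saturday.
From 1984-10-13 to 1984-12-14 is 63 days inclusive.
63 = 7 × 9, so the span is exactly 9 full weeks.
Each full week contributes 5 weekdays (Mon–Fri): 9 × 5 = 45.
Total: 45.
Holidays: 1984-10-30 (Tue); 1984-11-07 (Wed); 1984-11-11 (Sun); 1984-11-12 (Mon); 1984-11-20 (Tue).
4 of the 5 holidays fall on weekdays; the rest are weekends and were already excluded.
Business days: 45 − 4 = 41.

41 business days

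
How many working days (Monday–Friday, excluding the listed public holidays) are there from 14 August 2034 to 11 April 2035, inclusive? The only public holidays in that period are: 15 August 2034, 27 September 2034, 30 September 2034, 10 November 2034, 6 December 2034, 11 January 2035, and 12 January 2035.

14 August 2034 is a Monday.
That's 241 days from start to end, counting both.
241 = 7 × 34 + 3, so there are 34 full weeks plus 3 extra days.
Each full week contributes 5 weekdays (Mon–Fri): 34 × 5 = 170.
The 3 extra days are Mon, Tue, Wed — 3 of them qualify.
Total: 170 + 3 = 173.
Holidays: 15 August 2034 (Tue); 27 September 2034 (Wed); 30 September 2034 (Sat); 10 November 2034 (Fri); 6 December 2034 (Wed); 11 January 2035 (Thu); 12 January 2035 (Fri).
6 of the 7 holidays fall on weekdays; the rest are weekends and were already excluded.
Business days: 173 − 6 = 167.

167 working days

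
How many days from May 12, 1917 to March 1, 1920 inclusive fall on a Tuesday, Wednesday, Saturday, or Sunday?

May 12, 1917 is a Saturday.
The range spans 1025 days (inclusive of both endpoints).
1025 = 7 × 146 + 3, so there are 146 full weeks plus 3 extra days.
Each full week contributes 4 days from the set (Tue, Wed, Sat, Sun): 146 × 4 = 584.
The 3 extra days are Sat, Sun, Mon — 2 of them qualify.
Total: 584 + 2 = 586.

586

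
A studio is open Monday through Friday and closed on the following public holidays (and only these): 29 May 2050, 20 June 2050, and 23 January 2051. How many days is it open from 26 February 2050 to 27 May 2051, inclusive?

323 business days

26 February 2050 is a Saturday.
The range spans 456 days (inclusive of both endpoints).
456 = 7 × 65 + 1, so there are 65 full weeks plus 1 extra day.
Each full week contributes 5 weekdays (Mon–Fri): 65 × 5 = 325.
The 1 extra day is Saturday — none qualify.
Total: 325 + 0 = 325.
Holidays: 29 May 2050 (Sun); 20 June 2050 (Mon); 23 January 2051 (Mon).
2 of the 3 holidays fall on weekdays; the rest are weekends and were already excluded.
Business days: 325 − 2 = 323.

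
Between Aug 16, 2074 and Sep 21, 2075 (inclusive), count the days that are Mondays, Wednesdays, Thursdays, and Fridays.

230

Aug 16, 2074 is a Thursday.
From Aug 16, 2074 to Sep 21, 2075 is 402 days inclusive.
402 = 7 × 57 + 3, so there are 57 full weeks plus 3 extra days.
Each full week contributes 4 days from the set (Mon, Wed, Thu, Fri): 57 × 4 = 228.
The 3 extra days are Thu, Fri, Sat — 2 of them qualify.
Total: 228 + 2 = 230.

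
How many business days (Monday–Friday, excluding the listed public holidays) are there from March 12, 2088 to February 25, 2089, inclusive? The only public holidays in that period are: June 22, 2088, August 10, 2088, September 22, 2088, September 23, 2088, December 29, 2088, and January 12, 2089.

245 business days

March 12, 2088 is a Friday.
From March 12, 2088 to February 25, 2089 is 351 days inclusive.
351 = 7 × 50 + 1, so there are 50 full weeks plus 1 extra day.
Each full week contributes 5 weekdays (Mon–Fri): 50 × 5 = 250.
The 1 extra day is Friday — 1 of them qualifies.
Total: 250 + 1 = 251.
Holidays: June 22, 2088 (Tue); August 10, 2088 (Tue); September 22, 2088 (Wed); September 23, 2088 (Thu); December 29, 2088 (Wed); January 12, 2089 (Wed).
All 6 holidays fall on weekdays, so subtract 6.
Business days: 251 − 6 = 245.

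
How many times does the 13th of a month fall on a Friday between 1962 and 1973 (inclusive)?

20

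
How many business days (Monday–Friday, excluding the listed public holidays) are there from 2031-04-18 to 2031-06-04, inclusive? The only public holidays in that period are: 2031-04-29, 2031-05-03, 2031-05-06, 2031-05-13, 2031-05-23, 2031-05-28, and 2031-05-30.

28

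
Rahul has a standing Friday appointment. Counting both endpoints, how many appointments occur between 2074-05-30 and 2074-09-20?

16

2074-05-30 is a Wednesday.
From 2074-05-30 to 2074-09-20 is 114 days inclusive.
114 = 7 × 16 + 2, so there are 16 full weeks plus 2 extra days.
Each full week contributes one Friday: 16 so far.
The 2 extra days are Wed, Thu — none qualify.
Total: 16 + 0 = 16.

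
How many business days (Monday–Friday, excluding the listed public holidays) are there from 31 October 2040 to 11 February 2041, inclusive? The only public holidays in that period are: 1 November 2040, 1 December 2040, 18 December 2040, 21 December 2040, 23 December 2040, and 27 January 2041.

71 business days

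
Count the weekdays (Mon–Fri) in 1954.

261

1 January 1954 is a Friday.
That's 365 days from start to end, counting both.
365 = 7 × 52 + 1, so there are 52 full weeks plus 1 extra day.
Each full week contributes 5 weekdays (Mon–Fri): 52 × 5 = 260.
The 1 extra day is Fri — 1 of them qualifies.
Total: 260 + 1 = 261.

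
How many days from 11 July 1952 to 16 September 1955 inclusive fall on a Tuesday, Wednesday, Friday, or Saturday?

665

11 July 1952 is a Friday.
That's 1163 days from start to end, counting both.
1163 = 7 × 166 + 1, so there are 166 full weeks plus 1 extra day.
Each full week contributes 4 days from the set (Tue, Wed, Fri, Sat): 166 × 4 = 664.
The 1 extra day is Fri — 1 of them qualifies.
Total: 664 + 1 = 665.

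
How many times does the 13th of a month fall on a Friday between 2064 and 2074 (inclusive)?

20

Friday-the-13ths by year:
2064: Jun
2065: Feb, Mar, Nov
2066: Aug
2067: May
2068: Jan, Apr, Jul
2069: Sep, Dec
2070: Jun
2071: Feb, Mar, Nov
2072: May
2073: Jan, Oct
2074: Apr, Jul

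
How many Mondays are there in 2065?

1 January 2065 is a Thursday.
The range spans 365 days (inclusive of both endpoints).
365 = 7 × 52 + 1, so there are 52 full weeks plus 1 extra day.
Each full week contributes one Monday: 52 so far.
The 1 extra day is Thu — none qualify.
Total: 52 + 0 = 52.

52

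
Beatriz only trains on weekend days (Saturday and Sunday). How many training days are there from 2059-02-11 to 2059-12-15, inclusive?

2059-02-11 is a Tuesday.
The range spans 308 days (inclusive of both endpoints).
308 = 7 × 44, so the span is exactly 44 full weeks.
Each full week contributes 2 weekend days (Sat, Sun): 44 × 2 = 88.

88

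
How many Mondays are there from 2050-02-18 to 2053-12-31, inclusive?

202

2050-02-18 is a Friday.
The range spans 1413 days (inclusive of both endpoints).
1413 = 7 × 201 + 6, so there are 201 full weeks plus 6 extra days.
Each full week contributes one Monday: 201 so far.
The 6 extra days are Fri, Sat, Sun, Mon, Tue, Wed — 1 of them qualifies.
Total: 201 + 1 = 202.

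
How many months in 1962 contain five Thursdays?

4

A month has five Thursdays exactly when Thursday falls within its first (length − 28) days.
Jan: 31 days, starts Mon → 5 of Mon, Tue, Wed
Feb: 28 days, starts Thu → 5 of (none)
Mar: 31 days, starts Thu → 5 of Thu, Fri, Sat ✓
Apr: 30 days, starts Sun → 5 of Sun, Mon
May: 31 days, starts Tue → 5 of Tue, Wed, Thu ✓
Jun: 30 days, starts Fri → 5 of Fri, Sat
Jul: 31 days, starts Sun → 5 of Sun, Mon, Tue
Aug: 31 days, starts Wed → 5 of Wed, Thu, Fri ✓
Sep: 30 days, starts Sat → 5 of Sat, Sun
Oct: 31 days, starts Mon → 5 of Mon, Tue, Wed
Nov: 30 days, starts Thu → 5 of Thu, Fri ✓
Dec: 31 days, starts Sat → 5 of Sat, Sun, Mon
Months with five Thursdays: Mar, May, Aug, Nov.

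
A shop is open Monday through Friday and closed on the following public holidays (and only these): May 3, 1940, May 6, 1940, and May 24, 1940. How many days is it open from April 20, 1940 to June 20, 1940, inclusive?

41 business days

April 20, 1940 is a Saturday.
That's 62 days from start to end, counting both.
62 = 7 × 8 + 6, so there are 8 full weeks plus 6 extra days.
Each full week contributes 5 weekdays (Mon–Fri): 8 × 5 = 40.
The 6 extra days are Sat, Sun, Mon, Tue, Wed, Thu — 4 of them qualify.
Total: 40 + 4 = 44.
Holidays: May 3, 1940 (Fri); May 6, 1940 (Mon); May 24, 1940 (Fri).
All 3 holidays fall on weekdays, so subtract 3.
Business days: 44 − 3 = 41.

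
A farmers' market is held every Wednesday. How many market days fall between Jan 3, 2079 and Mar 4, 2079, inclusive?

9

Jan 3, 2079 is a Tuesday.
The range spans 61 days (inclusive of both endpoints).
61 = 7 × 8 + 5, so there are 8 full weeks plus 5 extra days.
Each full week contributes one Wednesday: 8 so far.
The 5 extra days are Tuesday, Wednesday, Thursday, Friday, Saturday — 1 of them qualifies.
Total: 8 + 1 = 9.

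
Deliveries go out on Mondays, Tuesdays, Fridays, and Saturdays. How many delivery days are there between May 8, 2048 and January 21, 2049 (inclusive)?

May 8, 2048 is a Friday.
The range spans 259 days (inclusive of both endpoints).
259 = 7 × 37, so the span is exactly 37 full weeks.
Each full week contributes 4 days from the set (Mon, Tue, Fri, Sat): 37 × 4 = 148.

148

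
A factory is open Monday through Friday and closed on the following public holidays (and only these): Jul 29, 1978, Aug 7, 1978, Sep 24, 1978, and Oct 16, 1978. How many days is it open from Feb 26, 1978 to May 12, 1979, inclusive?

Feb 26, 1978 is a Sunday.
From Feb 26, 1978 to May 12, 1979 is 441 days inclusive.
441 = 7 × 63, so the span is exactly 63 full weeks.
Each full week contributes 5 weekdays (Mon–Fri): 63 × 5 = 315.
Holidays: Jul 29, 1978 (Sat); Aug 7, 1978 (Mon); Sep 24, 1978 (Sun); Oct 16, 1978 (Mon).
2 of the 4 holidays fall on weekdays; the rest are weekends and were already excluded.
Business days: 315 − 2 = 313.

313 business days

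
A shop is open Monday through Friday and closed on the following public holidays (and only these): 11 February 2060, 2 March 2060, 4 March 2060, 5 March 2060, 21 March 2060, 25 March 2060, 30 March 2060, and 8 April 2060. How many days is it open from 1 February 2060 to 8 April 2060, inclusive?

42 business days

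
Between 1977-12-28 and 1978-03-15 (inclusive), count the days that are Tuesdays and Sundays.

1977-12-28 is a Wednesday.
The range spans 78 days (inclusive of both endpoints).
78 = 7 × 11 + 1, so there are 11 full weeks plus 1 extra day.
Each full week contributes 2 days from the set (Tue, Sun): 11 × 2 = 22.
The 1 extra day is Wed — none qualify.
Total: 22 + 0 = 22.

22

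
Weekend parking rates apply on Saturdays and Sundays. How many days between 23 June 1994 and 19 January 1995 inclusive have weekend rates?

23 June 1994 is a Thursday.
From 23 June 1994 to 19 January 1995 is 211 days inclusive.
211 = 7 × 30 + 1, so there are 30 full weeks plus 1 extra day.
Each full week contributes 2 weekend days (Sat, Sun): 30 × 2 = 60.
The 1 extra day is Thursday — none qualify.
Total: 60 + 0 = 60.

60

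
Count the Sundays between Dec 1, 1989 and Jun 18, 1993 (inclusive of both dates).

185

Dec 1, 1989 is a Friday.
The range spans 1296 days (inclusive of both endpoints).
1296 = 7 × 185 + 1, so there are 185 full weeks plus 1 extra day.
Each full week contributes one Sunday: 185 so far.
The 1 extra day is Friday — none qualify.
Total: 185 + 0 = 185.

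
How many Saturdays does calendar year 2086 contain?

Jan 1, 2086 is a Tuesday.
The range spans 365 days (inclusive of both endpoints).
365 = 7 × 52 + 1, so there are 52 full weeks plus 1 extra day.
Each full week contributes one Saturday: 52 so far.
The 1 extra day is Tue — none qualify.
Total: 52 + 0 = 52.

52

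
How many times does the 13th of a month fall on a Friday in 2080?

2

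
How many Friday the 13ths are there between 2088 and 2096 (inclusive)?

16

Friday-the-13ths by year:
2088: Feb, Aug
2089: May
2090: Jan, Oct
2091: Apr, Jul
2092: Jun
2093: Feb, Mar, Nov
2094: Aug
2095: May
2096: Jan, Apr, Jul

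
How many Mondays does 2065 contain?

52

2065-01-01 is a Thursday.
That's 365 days from start to end, counting both.
365 = 7 × 52 + 1, so there are 52 full weeks plus 1 extra day.
Each full week contributes one Monday: 52 so far.
The 1 extra day is Thursday — none qualify.
Total: 52 + 0 = 52.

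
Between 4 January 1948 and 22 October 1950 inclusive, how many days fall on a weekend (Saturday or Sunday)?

4 January 1948 is a Sunday.
From 4 January 1948 to 22 October 1950 is 1023 days inclusive.
1023 = 7 × 146 + 1, so there are 146 full weeks plus 1 extra day.
Each full week contributes 2 weekend days (Sat, Sun): 146 × 2 = 292.
The 1 extra day is Sunday — 1 of them qualifies.
Total: 292 + 1 = 293.

293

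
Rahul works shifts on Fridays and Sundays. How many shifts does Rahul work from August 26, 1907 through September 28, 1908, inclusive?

114

August 26, 1907 is a Monday.
The range spans 400 days (inclusive of both endpoints).
400 = 7 × 57 + 1, so there are 57 full weeks plus 1 extra day.
Each full week contributes 2 days from the set (Fri, Sun): 57 × 2 = 114.
The 1 extra day is Monday — none qualify.
Total: 114 + 0 = 114.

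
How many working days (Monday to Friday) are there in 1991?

261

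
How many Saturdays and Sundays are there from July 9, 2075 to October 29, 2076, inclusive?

July 9, 2075 is a Tuesday.
From July 9, 2075 to October 29, 2076 is 479 days inclusive.
479 = 7 × 68 + 3, so there are 68 full weeks plus 3 extra days.
Each full week contributes 2 weekend days (Sat, Sun): 68 × 2 = 136.
The 3 extra days are Tuesday, Wednesday, Thursday — none qualify.
Total: 136 + 0 = 136.

136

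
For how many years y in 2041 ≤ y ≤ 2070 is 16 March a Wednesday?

4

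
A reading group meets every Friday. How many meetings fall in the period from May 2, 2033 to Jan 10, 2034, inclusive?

May 2, 2033 is a Monday.
The range spans 254 days (inclusive of both endpoints).
254 = 7 × 36 + 2, so there are 36 full weeks plus 2 extra days.
Each full week contributes one Friday: 36 so far.
The 2 extra days are Monday, Tuesday — none qualify.
Total: 36 + 0 = 36.

36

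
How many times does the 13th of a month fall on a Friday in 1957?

The 13th falls on a Friday when the month's 13th has weekday Fri.
Jan 13 is Sun; Feb 13 is Wed; Mar 13 is Wed; Apr 13 is Sat; May 13 is Mon; Jun 13 is Thu; Jul 13 is Sat; Aug 13 is Tue; Sep 13 is Fri ✓; Oct 13 is Sun; Nov 13 is Wed; Dec 13 is Fri ✓.
Friday the 13ths: Sep, Dec.

2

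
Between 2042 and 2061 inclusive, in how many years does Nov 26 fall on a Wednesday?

Day of week of November 26 in each year:
2042: Wed ✓, 2043: Thu, 2044: Sat, 2045: Sun, 2046: Mon, 2047: Tue, 2048: Thu, 2049: Fri, 2050: Sat, 2051: Sun, 2052: Tue, 2053: Wed ✓, 2054: Thu, 2055: Fri, 2056: Sun, 2057: Mon, 2058: Tue, 2059: Wed ✓, 2060: Fri, 2061: Sat
Wednesdays: 2042, 2053, 2059.

3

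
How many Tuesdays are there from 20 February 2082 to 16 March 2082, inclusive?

3

20 February 2082 is a Friday.
From 20 February 2082 to 16 March 2082 is 25 days inclusive.
25 = 7 × 3 + 4, so there are 3 full weeks plus 4 extra days.
Each full week contributes one Tuesday: 3 so far.
The 4 extra days are Fri, Sat, Sun, Mon — none qualify.
Total: 3 + 0 = 3.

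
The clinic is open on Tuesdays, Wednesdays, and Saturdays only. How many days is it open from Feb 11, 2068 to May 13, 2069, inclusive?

196

Feb 11, 2068 is a Saturday.
From Feb 11, 2068 to May 13, 2069 is 458 days inclusive.
458 = 7 × 65 + 3, so there are 65 full weeks plus 3 extra days.
Each full week contributes 3 days from the set (Tue, Wed, Sat): 65 × 3 = 195.
The 3 extra days are Saturday, Sunday, Monday — 1 of them qualifies.
Total: 195 + 1 = 196.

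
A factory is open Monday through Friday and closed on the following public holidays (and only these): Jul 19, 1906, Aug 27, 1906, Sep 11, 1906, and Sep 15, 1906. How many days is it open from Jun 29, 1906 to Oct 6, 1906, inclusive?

68

Jun 29, 1906 is a Friday.
That's 100 days from start to end, counting both.
100 = 7 × 14 + 2, so there are 14 full weeks plus 2 extra days.
Each full week contributes 5 weekdays (Mon–Fri): 14 × 5 = 70.
The 2 extra days are Friday, Saturday — 1 of them qualifies.
Total: 70 + 1 = 71.
Holidays: Jul 19, 1906 (Thu); Aug 27, 1906 (Mon); Sep 11, 1906 (Tue); Sep 15, 1906 (Sat).
3 of the 4 holidays fall on weekdays; the rest are weekends and were already excluded.
Business days: 71 − 3 = 68.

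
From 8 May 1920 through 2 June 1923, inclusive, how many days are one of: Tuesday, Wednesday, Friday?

480

8 May 1920 is a Saturday.
That's 1121 days from start to end, counting both.
1121 = 7 × 160 + 1, so there are 160 full weeks plus 1 extra day.
Each full week contributes 3 days from the set (Tue, Wed, Fri): 160 × 3 = 480.
The 1 extra day is Sat — none qualify.
Total: 480 + 0 = 480.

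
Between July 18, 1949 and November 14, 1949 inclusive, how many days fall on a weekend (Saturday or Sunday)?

July 18, 1949 is a Monday.
That's 120 days from start to end, counting both.
120 = 7 × 17 + 1, so there are 17 full weeks plus 1 extra day.
Each full week contributes 2 weekend days (Sat, Sun): 17 × 2 = 34.
The 1 extra day is Mon — none qualify.
Total: 34 + 0 = 34.

34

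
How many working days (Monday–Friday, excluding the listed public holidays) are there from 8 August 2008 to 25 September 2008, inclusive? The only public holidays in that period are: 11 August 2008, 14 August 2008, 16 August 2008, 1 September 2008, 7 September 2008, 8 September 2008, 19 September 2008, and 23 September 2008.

29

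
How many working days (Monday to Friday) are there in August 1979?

Aug 1, 1979 is a Wednesday.
The range spans 31 days (inclusive of both endpoints).
31 = 7 × 4 + 3, so there are 4 full weeks plus 3 extra days.
Each full week contributes 5 weekdays (Mon–Fri): 4 × 5 = 20.
The 3 extra days are Wed, Thu, Fri — 3 of them qualify.
Total: 20 + 3 = 23.

23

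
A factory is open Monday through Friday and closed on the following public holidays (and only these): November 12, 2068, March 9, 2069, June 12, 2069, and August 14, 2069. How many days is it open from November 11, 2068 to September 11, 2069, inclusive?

215 business days

November 11, 2068 is a Sunday.
From November 11, 2068 to September 11, 2069 is 305 days inclusive.
305 = 7 × 43 + 4, so there are 43 full weeks plus 4 extra days.
Each full week contributes 5 weekdays (Mon–Fri): 43 × 5 = 215.
The 4 extra days are Sun, Mon, Tue, Wed — 3 of them qualify.
Total: 215 + 3 = 218.
Holidays: November 12, 2068 (Mon); March 9, 2069 (Sat); June 12, 2069 (Wed); August 14, 2069 (Wed).
3 of the 4 holidays fall on weekdays; the rest are weekends and were already excluded.
Business days: 218 − 3 = 215.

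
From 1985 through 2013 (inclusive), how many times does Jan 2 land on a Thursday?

Day of week of January 2 in each year:
1985: Wed, 1986: Thu ✓, 1987: Fri, 1988: Sat, 1989: Mon, 1990: Tue, 1991: Wed, 1992: Thu ✓, 1993: Sat, 1994: Sun, 1995: Mon, 1996: Tue, 1997: Thu ✓, 1998: Fri, 1999: Sat, 2000: Sun, 2001: Tue, 2002: Wed, 2003: Thu ✓, 2004: Fri, 2005: Sun, 2006: Mon, 2007: Tue, 2008: Wed, 2009: Fri, 2010: Sat, 2011: Sun, 2012: Mon, 2013: Wed
Thursdays: 1986, 1992, 1997, 2003.

4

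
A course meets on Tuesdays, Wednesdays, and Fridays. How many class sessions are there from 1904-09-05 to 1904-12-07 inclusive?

41

1904-09-05 is a Monday.
The range spans 94 days (inclusive of both endpoints).
94 = 7 × 13 + 3, so there are 13 full weeks plus 3 extra days.
Each full week contributes 3 days from the set (Tue, Wed, Fri): 13 × 3 = 39.
The 3 extra days are Monday, Tuesday, Wednesday — 2 of them qualify.
Total: 39 + 2 = 41.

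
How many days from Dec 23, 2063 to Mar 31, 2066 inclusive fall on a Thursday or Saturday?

Dec 23, 2063 is a Sunday.
The range spans 830 days (inclusive of both endpoints).
830 = 7 × 118 + 4, so there are 118 full weeks plus 4 extra days.
Each full week contributes 2 days from the set (Thu, Sat): 118 × 2 = 236.
The 4 extra days are Sunday, Monday, Tuesday, Wednesday — none qualify.
Total: 236 + 0 = 236.

236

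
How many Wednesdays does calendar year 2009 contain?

1 January 2009 is a Thursday.
The range spans 365 days (inclusive of both endpoints).
365 = 7 × 52 + 1, so there are 52 full weeks plus 1 extra day.
Each full week contributes one Wednesday: 52 so far.
The 1 extra day is Thursday — none qualify.
Total: 52 + 0 = 52.

52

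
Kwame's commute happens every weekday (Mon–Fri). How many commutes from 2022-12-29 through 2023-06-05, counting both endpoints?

2022-12-29 is a Thursday.
The range spans 159 days (inclusive of both endpoints).
159 = 7 × 22 + 5, so there are 22 full weeks plus 5 extra days.
Each full week contributes 5 weekdays (Mon–Fri): 22 × 5 = 110.
The 5 extra days are Thursday, Friday, Saturday, Sunday, Monday — 3 of them qualify.
Total: 110 + 3 = 113.

113 weekdays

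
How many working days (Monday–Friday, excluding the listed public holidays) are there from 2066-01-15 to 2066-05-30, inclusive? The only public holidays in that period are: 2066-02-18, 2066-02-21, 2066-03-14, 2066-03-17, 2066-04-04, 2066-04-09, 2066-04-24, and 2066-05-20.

92 working days

2066-01-15 is a Friday.
From 2066-01-15 to 2066-05-30 is 136 days inclusive.
136 = 7 × 19 + 3, so there are 19 full weeks plus 3 extra days.
Each full week contributes 5 weekdays (Mon–Fri): 19 × 5 = 95.
The 3 extra days are Friday, Saturday, Sunday — 1 of them qualifies.
Total: 95 + 1 = 96.
Holidays: 2066-02-18 (Thu); 2066-02-21 (Sun); 2066-03-14 (Sun); 2066-03-17 (Wed); 2066-04-04 (Sun); 2066-04-09 (Fri); 2066-04-24 (Sat); 2066-05-20 (Thu).
4 of the 8 holidays fall on weekdays; the rest are weekends and were already excluded.
Business days: 96 − 4 = 92.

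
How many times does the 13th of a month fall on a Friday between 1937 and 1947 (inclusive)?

Friday-the-13ths by year:
1937: Aug
1938: May
1939: Jan, Oct
1940: Sep, Dec
1941: Jun
1942: Feb, Mar, Nov
1943: Aug
1944: Oct
1945: Apr, Jul
1946: Sep, Dec
1947: Jun

17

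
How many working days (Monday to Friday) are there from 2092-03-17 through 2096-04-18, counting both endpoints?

1068

2092-03-17 is a Monday.
That's 1494 days from start to end, counting both.
1494 = 7 × 213 + 3, so there are 213 full weeks plus 3 extra days.
Each full week contributes 5 weekdays (Mon–Fri): 213 × 5 = 1065.
The 3 extra days are Mon, Tue, Wed — 3 of them qualify.
Total: 1065 + 3 = 1068.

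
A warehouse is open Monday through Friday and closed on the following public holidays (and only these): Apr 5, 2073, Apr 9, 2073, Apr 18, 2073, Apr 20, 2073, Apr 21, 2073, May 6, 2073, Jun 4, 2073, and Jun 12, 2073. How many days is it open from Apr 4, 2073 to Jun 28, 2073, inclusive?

57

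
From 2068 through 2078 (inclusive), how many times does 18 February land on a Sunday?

1

Day of week of February 18 in each year:
2068: Sat, 2069: Mon, 2070: Tue, 2071: Wed, 2072: Thu, 2073: Sat, 2074: Sun ✓, 2075: Mon, 2076: Tue, 2077: Thu, 2078: Fri
Sundays: 2074.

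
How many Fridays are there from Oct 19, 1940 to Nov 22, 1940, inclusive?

5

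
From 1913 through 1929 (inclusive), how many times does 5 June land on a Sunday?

2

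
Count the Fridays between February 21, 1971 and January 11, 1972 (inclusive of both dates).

46

February 21, 1971 is a Sunday.
From February 21, 1971 to January 11, 1972 is 325 days inclusive.
325 = 7 × 46 + 3, so there are 46 full weeks plus 3 extra days.
Each full week contributes one Friday: 46 so far.
The 3 extra days are Sun, Mon, Tue — none qualify.
Total: 46 + 0 = 46.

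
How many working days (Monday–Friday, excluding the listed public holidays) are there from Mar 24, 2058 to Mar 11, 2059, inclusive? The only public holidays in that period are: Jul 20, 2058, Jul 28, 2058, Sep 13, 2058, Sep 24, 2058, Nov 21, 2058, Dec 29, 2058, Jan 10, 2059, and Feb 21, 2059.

Mar 24, 2058 is a Sunday.
From Mar 24, 2058 to Mar 11, 2059 is 353 days inclusive.
353 = 7 × 50 + 3, so there are 50 full weeks plus 3 extra days.
Each full week contributes 5 weekdays (Mon–Fri): 50 × 5 = 250.
The 3 extra days are Sunday, Monday, Tuesday — 2 of them qualify.
Total: 250 + 2 = 252.
Holidays: Jul 20, 2058 (Sat); Jul 28, 2058 (Sun); Sep 13, 2058 (Fri); Sep 24, 2058 (Tue); Nov 21, 2058 (Thu); Dec 29, 2058 (Sun); Jan 10, 2059 (Fri); Feb 21, 2059 (Fri).
5 of the 8 holidays fall on weekdays; the rest are weekends and were already excluded.
Business days: 252 − 5 = 247.

247 working days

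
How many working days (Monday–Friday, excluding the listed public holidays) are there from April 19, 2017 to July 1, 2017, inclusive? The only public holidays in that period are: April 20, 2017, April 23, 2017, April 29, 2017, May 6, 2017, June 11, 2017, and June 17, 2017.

52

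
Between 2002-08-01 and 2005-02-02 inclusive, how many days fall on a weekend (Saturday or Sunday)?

262

2002-08-01 is a Thursday.
That's 917 days from start to end, counting both.
917 = 7 × 131, so the span is exactly 131 full weeks.
Each full week contributes 2 weekend days (Sat, Sun): 131 × 2 = 262.
Total: 262.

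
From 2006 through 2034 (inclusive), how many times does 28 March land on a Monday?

Day of week of March 28 in each year:
2006: Tue, 2007: Wed, 2008: Fri, 2009: Sat, 2010: Sun, 2011: Mon ✓, 2012: Wed, 2013: Thu, 2014: Fri, 2015: Sat, 2016: Mon ✓, 2017: Tue, 2018: Wed, 2019: Thu, 2020: Sat, 2021: Sun, 2022: Mon ✓, 2023: Tue, 2024: Thu, 2025: Fri, 2026: Sat, 2027: Sun, 2028: Tue, 2029: Wed, 2030: Thu, 2031: Fri, 2032: Sun, 2033: Mon ✓, 2034: Tue
Mondays: 2011, 2016, 2022, 2033.

4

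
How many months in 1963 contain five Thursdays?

4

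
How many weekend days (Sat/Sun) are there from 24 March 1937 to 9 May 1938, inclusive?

118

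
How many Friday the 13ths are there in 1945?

The 13th falls on a Friday when the month's 13th has weekday Fri.
Jan 13 is Sat; Feb 13 is Tue; Mar 13 is Tue; Apr 13 is Fri ✓; May 13 is Sun; Jun 13 is Wed; Jul 13 is Fri ✓; Aug 13 is Mon; Sep 13 is Thu; Oct 13 is Sat; Nov 13 is Tue; Dec 13 is Thu.
Friday the 13ths: Apr, Jul.

2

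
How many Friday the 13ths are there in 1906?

The 13th falls on a Friday when the month's 13th has weekday Fri.
Jan 13 is Sat; Feb 13 is Tue; Mar 13 is Tue; Apr 13 is Fri ✓; May 13 is Sun; Jun 13 is Wed; Jul 13 is Fri ✓; Aug 13 is Mon; Sep 13 is Thu; Oct 13 is Sat; Nov 13 is Tue; Dec 13 is Thu.
Friday the 13ths: Apr, Jul.

2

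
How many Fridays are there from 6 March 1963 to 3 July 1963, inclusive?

17

6 March 1963 is a Wednesday.
That's 120 days from start to end, counting both.
120 = 7 × 17 + 1, so there are 17 full weeks plus 1 extra day.
Each full week contributes one Friday: 17 so far.
The 1 extra day is Wed — none qualify.
Total: 17 + 0 = 17.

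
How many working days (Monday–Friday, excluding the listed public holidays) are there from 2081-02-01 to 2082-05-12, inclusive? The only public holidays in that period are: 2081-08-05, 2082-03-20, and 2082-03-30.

329

2081-02-01 is a Saturday.
The range spans 466 days (inclusive of both endpoints).
466 = 7 × 66 + 4, so there are 66 full weeks plus 4 extra days.
Each full week contributes 5 weekdays (Mon–Fri): 66 × 5 = 330.
The 4 extra days are Saturday, Sunday, Monday, Tuesday — 2 of them qualify.
Total: 330 + 2 = 332.
Holidays: 2081-08-05 (Tue); 2082-03-20 (Fri); 2082-03-30 (Mon).
All 3 holidays fall on weekdays, so subtract 3.
Business days: 332 − 3 = 329.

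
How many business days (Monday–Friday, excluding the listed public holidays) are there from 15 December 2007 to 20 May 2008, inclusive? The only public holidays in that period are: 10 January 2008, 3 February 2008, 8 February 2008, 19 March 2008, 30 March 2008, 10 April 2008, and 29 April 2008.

15 December 2007 is a Saturday.
The range spans 158 days (inclusive of both endpoints).
158 = 7 × 22 + 4, so there are 22 full weeks plus 4 extra days.
Each full week contributes 5 weekdays (Mon–Fri): 22 × 5 = 110.
The 4 extra days are Sat, Sun, Mon, Tue — 2 of them qualify.
Total: 110 + 2 = 112.
Holidays: 10 January 2008 (Thu); 3 February 2008 (Sun); 8 February 2008 (Fri); 19 March 2008 (Wed); 30 March 2008 (Sun); 10 April 2008 (Thu); 29 April 2008 (Tue).
5 of the 7 holidays fall on weekdays; the rest are weekends and were already excluded.
Business days: 112 − 5 = 107.

107 business days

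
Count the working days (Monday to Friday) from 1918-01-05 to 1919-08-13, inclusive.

418

1918-01-05 is a Saturday.
That's 586 days from start to end, counting both.
586 = 7 × 83 + 5, so there are 83 full weeks plus 5 extra days.
Each full week contributes 5 weekdays (Mon–Fri): 83 × 5 = 415.
The 5 extra days are Saturday, Sunday, Monday, Tuesday, Wednesday — 3 of them qualify.
Total: 415 + 3 = 418.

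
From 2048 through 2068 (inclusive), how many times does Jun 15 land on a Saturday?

Day of week of June 15 in each year:
2048: Mon, 2049: Tue, 2050: Wed, 2051: Thu, 2052: Sat ✓, 2053: Sun, 2054: Mon, 2055: Tue, 2056: Thu, 2057: Fri, 2058: Sat ✓, 2059: Sun, 2060: Tue, 2061: Wed, 2062: Thu, 2063: Fri, 2064: Sun, 2065: Mon, 2066: Tue, 2067: Wed, 2068: Fri
Saturdays: 2052, 2058.

2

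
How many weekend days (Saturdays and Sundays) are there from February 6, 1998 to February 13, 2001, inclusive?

February 6, 1998 is a Friday.
That's 1104 days from start to end, counting both.
1104 = 7 × 157 + 5, so there are 157 full weeks plus 5 extra days.
Each full week contributes 2 weekend days (Sat, Sun): 157 × 2 = 314.
The 5 extra days are Fri, Sat, Sun, Mon, Tue — 2 of them qualify.
Total: 314 + 2 = 316.

316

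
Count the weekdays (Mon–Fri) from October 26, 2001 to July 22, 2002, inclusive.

192 weekdays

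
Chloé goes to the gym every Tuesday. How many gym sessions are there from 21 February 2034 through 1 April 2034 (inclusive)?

6

21 February 2034 is a Tuesday.
From 21 February 2034 to 1 April 2034 is 40 days inclusive.
40 = 7 × 5 + 5, so there are 5 full weeks plus 5 extra days.
Each full week contributes one Tuesday: 5 so far.
The 5 extra days are Tue, Wed, Thu, Fri, Sat — 1 of them qualifies.
Total: 5 + 1 = 6.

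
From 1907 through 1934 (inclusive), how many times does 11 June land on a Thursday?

Day of week of June 11 in each year:
1907: Tue, 1908: Thu ✓, 1909: Fri, 1910: Sat, 1911: Sun, 1912: Tue, 1913: Wed, 1914: Thu ✓, 1915: Fri, 1916: Sun, 1917: Mon, 1918: Tue, 1919: Wed, 1920: Fri, 1921: Sat, 1922: Sun, 1923: Mon, 1924: Wed, 1925: Thu ✓, 1926: Fri, 1927: Sat, 1928: Mon, 1929: Tue, 1930: Wed, 1931: Thu ✓, 1932: Sat, 1933: Sun, 1934: Mon
Thursdays: 1908, 1914, 1925, 1931.

4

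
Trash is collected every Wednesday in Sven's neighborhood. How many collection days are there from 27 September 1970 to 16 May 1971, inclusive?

33 Wednesdays

27 September 1970 is a Sunday.
The range spans 232 days (inclusive of both endpoints).
232 = 7 × 33 + 1, so there are 33 full weeks plus 1 extra day.
Each full week contributes one Wednesday: 33 so far.
The 1 extra day is Sunday — none qualify.
Total: 33 + 0 = 33.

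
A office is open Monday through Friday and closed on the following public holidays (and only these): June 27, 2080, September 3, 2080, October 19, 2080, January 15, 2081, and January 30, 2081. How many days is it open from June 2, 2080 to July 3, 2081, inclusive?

280 business days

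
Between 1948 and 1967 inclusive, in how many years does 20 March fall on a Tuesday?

Day of week of March 20 in each year:
1948: Sat, 1949: Sun, 1950: Mon, 1951: Tue ✓, 1952: Thu, 1953: Fri, 1954: Sat, 1955: Sun, 1956: Tue ✓, 1957: Wed, 1958: Thu, 1959: Fri, 1960: Sun, 1961: Mon, 1962: Tue ✓, 1963: Wed, 1964: Fri, 1965: Sat, 1966: Sun, 1967: Mon
Tuesdays: 1951, 1956, 1962.

3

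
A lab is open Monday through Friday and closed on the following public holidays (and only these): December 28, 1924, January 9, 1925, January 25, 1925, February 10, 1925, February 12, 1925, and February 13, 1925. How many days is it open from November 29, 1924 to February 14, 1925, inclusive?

November 29, 1924 is a Saturday.
From November 29, 1924 to February 14, 1925 is 78 days inclusive.
78 = 7 × 11 + 1, so there are 11 full weeks plus 1 extra day.
Each full week contributes 5 weekdays (Mon–Fri): 11 × 5 = 55.
The 1 extra day is Saturday — none qualify.
Total: 55 + 0 = 55.
Holidays: December 28, 1924 (Sun); January 9, 1925 (Fri); January 25, 1925 (Sun); February 10, 1925 (Tue); February 12, 1925 (Thu); February 13, 1925 (Fri).
4 of the 6 holidays fall on weekdays; the rest are weekends and were already excluded.
Business days: 55 − 4 = 51.

51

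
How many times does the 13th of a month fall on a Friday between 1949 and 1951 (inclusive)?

Friday-the-13ths by year:
1949: May
1950: Jan, Oct
1951: Apr, Jul

5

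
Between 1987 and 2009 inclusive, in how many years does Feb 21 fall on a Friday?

3

Day of week of February 21 in each year:
1987: Sat, 1988: Sun, 1989: Tue, 1990: Wed, 1991: Thu, 1992: Fri ✓, 1993: Sun, 1994: Mon, 1995: Tue, 1996: Wed, 1997: Fri ✓, 1998: Sat, 1999: Sun, 2000: Mon, 2001: Wed, 2002: Thu, 2003: Fri ✓, 2004: Sat, 2005: Mon, 2006: Tue, 2007: Wed, 2008: Thu, 2009: Sat
Fridays: 1992, 1997, 2003.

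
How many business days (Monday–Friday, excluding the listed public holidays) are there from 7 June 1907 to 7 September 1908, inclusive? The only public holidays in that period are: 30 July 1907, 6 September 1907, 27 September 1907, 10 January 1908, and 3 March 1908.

7 June 1907 is a Friday.
From 7 June 1907 to 7 September 1908 is 459 days inclusive.
459 = 7 × 65 + 4, so there are 65 full weeks plus 4 extra days.
Each full week contributes 5 weekdays (Mon–Fri): 65 × 5 = 325.
The 4 extra days are Friday, Saturday, Sunday, Monday — 2 of them qualify.
Total: 325 + 2 = 327.
Holidays: 30 July 1907 (Tue); 6 September 1907 (Fri); 27 September 1907 (Fri); 10 January 1908 (Fri); 3 March 1908 (Tue).
All 5 holidays fall on weekdays, so subtract 5.
Business days: 327 − 5 = 322.

322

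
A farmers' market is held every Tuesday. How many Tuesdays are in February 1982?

4

1982-02-01 is a Monday.
From 1982-02-01 to 1982-02-28 is 28 days inclusive.
28 = 7 × 4, so the span is exactly 4 full weeks.
Each full week contributes one Tuesday: 4 so far.
Total: 4.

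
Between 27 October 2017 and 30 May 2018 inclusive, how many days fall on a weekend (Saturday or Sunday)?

27 October 2017 is a Friday.
The range spans 216 days (inclusive of both endpoints).
216 = 7 × 30 + 6, so there are 30 full weeks plus 6 extra days.
Each full week contributes 2 weekend days (Sat, Sun): 30 × 2 = 60.
The 6 extra days are Fri, Sat, Sun, Mon, Tue, Wed — 2 of them qualify.
Total: 60 + 2 = 62.

62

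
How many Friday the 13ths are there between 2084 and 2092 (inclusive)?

14

Friday-the-13ths by year:
2084: Oct
2085: Apr, Jul
2086: Sep, Dec
2087: Jun
2088: Feb, Aug
2089: May
2090: Jan, Oct
2091: Apr, Jul
2092: Jun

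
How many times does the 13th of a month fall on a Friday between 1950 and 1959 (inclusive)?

19

Friday-the-13ths by year:
1950: Jan, Oct
1951: Apr, Jul
1952: Jun
1953: Feb, Mar, Nov
1954: Aug
1955: May
1956: Jan, Apr, Jul
1957: Sep, Dec
1958: Jun
1959: Feb, Mar, Nov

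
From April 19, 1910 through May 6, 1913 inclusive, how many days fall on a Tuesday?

160

April 19, 1910 is a Tuesday.
That's 1114 days from start to end, counting both.
1114 = 7 × 159 + 1, so there are 159 full weeks plus 1 extra day.
Each full week contributes one Tuesday: 159 so far.
The 1 extra day is Tuesday — 1 of them qualifies.
Total: 159 + 1 = 160.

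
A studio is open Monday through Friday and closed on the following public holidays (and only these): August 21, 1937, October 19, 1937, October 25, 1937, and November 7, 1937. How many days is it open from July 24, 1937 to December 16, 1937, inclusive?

July 24, 1937 is a Saturday.
The range spans 146 days (inclusive of both endpoints).
146 = 7 × 20 + 6, so there are 20 full weeks plus 6 extra days.
Each full week contributes 5 weekdays (Mon–Fri): 20 × 5 = 100.
The 6 extra days are Saturday, Sunday, Monday, Tuesday, Wednesday, Thursday — 4 of them qualify.
Total: 100 + 4 = 104.
Holidays: August 21, 1937 (Sat); October 19, 1937 (Tue); October 25, 1937 (Mon); November 7, 1937 (Sun).
2 of the 4 holidays fall on weekdays; the rest are weekends and were already excluded.
Business days: 104 − 2 = 102.

102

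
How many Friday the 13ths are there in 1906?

2

The 13th falls on a Friday when the month's 13th has weekday Fri.
Jan 13 is Sat; Feb 13 is Tue; Mar 13 is Tue; Apr 13 is Fri ✓; May 13 is Sun; Jun 13 is Wed; Jul 13 is Fri ✓; Aug 13 is Mon; Sep 13 is Thu; Oct 13 is Sat; Nov 13 is Tue; Dec 13 is Thu.
Friday the 13ths: Apr, Jul.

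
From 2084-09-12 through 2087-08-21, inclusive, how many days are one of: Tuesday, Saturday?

307

2084-09-12 is a Tuesday.
The range spans 1074 days (inclusive of both endpoints).
1074 = 7 × 153 + 3, so there are 153 full weeks plus 3 extra days.
Each full week contributes 2 days from the set (Tue, Sat): 153 × 2 = 306.
The 3 extra days are Tuesday, Wednesday, Thursday — 1 of them qualifies.
Total: 306 + 1 = 307.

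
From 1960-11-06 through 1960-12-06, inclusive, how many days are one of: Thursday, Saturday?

8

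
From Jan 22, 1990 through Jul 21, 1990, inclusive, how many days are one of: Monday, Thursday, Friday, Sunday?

103

Jan 22, 1990 is a Monday.
That's 181 days from start to end, counting both.
181 = 7 × 25 + 6, so there are 25 full weeks plus 6 extra days.
Each full week contributes 4 days from the set (Mon, Thu, Fri, Sun): 25 × 4 = 100.
The 6 extra days are Mon, Tue, Wed, Thu, Fri, Sat — 3 of them qualify.
Total: 100 + 3 = 103.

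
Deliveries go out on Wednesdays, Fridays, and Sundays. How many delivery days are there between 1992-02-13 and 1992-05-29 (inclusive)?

1992-02-13 is a Thursday.
That's 107 days from start to end, counting both.
107 = 7 × 15 + 2, so there are 15 full weeks plus 2 extra days.
Each full week contributes 3 days from the set (Wed, Fri, Sun): 15 × 3 = 45.
The 2 extra days are Thu, Fri — 1 of them qualifies.
Total: 45 + 1 = 46.

46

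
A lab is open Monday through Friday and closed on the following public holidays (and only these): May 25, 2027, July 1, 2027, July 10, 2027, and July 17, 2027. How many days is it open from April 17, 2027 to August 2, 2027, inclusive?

74

April 17, 2027 is a Saturday.
That's 108 days from start to end, counting both.
108 = 7 × 15 + 3, so there are 15 full weeks plus 3 extra days.
Each full week contributes 5 weekdays (Mon–Fri): 15 × 5 = 75.
The 3 extra days are Saturday, Sunday, Monday — 1 of them qualifies.
Total: 75 + 1 = 76.
Holidays: May 25, 2027 (Tue); July 1, 2027 (Thu); July 10, 2027 (Sat); July 17, 2027 (Sat).
2 of the 4 holidays fall on weekdays; the rest are weekends and were already excluded.
Business days: 76 − 2 = 74.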